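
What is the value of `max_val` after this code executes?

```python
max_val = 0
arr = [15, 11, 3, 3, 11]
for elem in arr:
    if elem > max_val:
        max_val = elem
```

Let's trace through this code step by step.

Initialize: max_val = 0
Initialize: arr = [15, 11, 3, 3, 11]
Entering loop: for elem in arr:

After execution: max_val = 15
15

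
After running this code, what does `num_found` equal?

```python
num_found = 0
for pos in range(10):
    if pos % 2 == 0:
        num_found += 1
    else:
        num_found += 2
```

Let's trace through this code step by step.

Initialize: num_found = 0
Entering loop: for pos in range(10):

After execution: num_found = 15
15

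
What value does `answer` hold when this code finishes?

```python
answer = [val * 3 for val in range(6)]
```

Let's trace through this code step by step.

Initialize: answer = [val * 3 for val in range(6)]

After execution: answer = [0, 3, 6, 9, 12, 15]
[0, 3, 6, 9, 12, 15]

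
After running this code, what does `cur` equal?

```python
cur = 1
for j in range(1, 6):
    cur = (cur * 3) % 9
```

Let's trace through this code step by step.

Initialize: cur = 1
Entering loop: for j in range(1, 6):

After execution: cur = 0
0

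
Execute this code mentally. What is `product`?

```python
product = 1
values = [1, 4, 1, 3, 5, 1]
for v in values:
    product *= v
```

Let's trace through this code step by step.

Initialize: product = 1
Initialize: values = [1, 4, 1, 3, 5, 1]
Entering loop: for v in values:

After execution: product = 60
60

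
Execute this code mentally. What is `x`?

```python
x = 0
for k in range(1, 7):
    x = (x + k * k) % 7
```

Let's trace through this code step by step.

Initialize: x = 0
Entering loop: for k in range(1, 7):

After execution: x = 0
0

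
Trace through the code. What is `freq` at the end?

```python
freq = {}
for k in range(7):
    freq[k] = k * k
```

Let's trace through this code step by step.

Initialize: freq = {}
Entering loop: for k in range(7):

After execution: freq = {0: 0, 1: 1, 2: 4, 3: 9, 4: 16, 5: 25, 6: 36}
{0: 0, 1: 1, 2: 4, 3: 9, 4: 16, 5: 25, 6: 36}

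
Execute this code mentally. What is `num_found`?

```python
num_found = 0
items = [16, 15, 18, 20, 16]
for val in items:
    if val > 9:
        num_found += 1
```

Let's trace through this code step by step.

Initialize: num_found = 0
Initialize: items = [16, 15, 18, 20, 16]
Entering loop: for val in items:

After execution: num_found = 5
5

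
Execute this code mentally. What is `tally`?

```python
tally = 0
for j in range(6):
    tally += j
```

Let's trace through this code step by step.

Initialize: tally = 0
Entering loop: for j in range(6):

After execution: tally = 15
15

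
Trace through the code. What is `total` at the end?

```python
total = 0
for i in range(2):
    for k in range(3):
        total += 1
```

Let's trace through this code step by step.

Initialize: total = 0
Entering loop: for i in range(2):

After execution: total = 6
6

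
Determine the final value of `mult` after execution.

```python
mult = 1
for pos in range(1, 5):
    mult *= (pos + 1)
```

Let's trace through this code step by step.

Initialize: mult = 1
Entering loop: for pos in range(1, 5):

After execution: mult = 120
120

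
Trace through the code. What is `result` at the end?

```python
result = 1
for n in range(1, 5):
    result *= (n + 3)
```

Let's trace through this code step by step.

Initialize: result = 1
Entering loop: for n in range(1, 5):

After execution: result = 840
840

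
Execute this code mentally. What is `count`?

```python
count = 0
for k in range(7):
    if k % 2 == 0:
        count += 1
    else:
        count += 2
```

Let's trace through this code step by step.

Initialize: count = 0
Entering loop: for k in range(7):

After execution: count = 10
10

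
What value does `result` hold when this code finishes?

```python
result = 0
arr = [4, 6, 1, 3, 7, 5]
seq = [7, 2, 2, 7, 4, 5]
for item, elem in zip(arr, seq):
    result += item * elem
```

Let's trace through this code step by step.

Initialize: result = 0
Initialize: arr = [4, 6, 1, 3, 7, 5]
Initialize: seq = [7, 2, 2, 7, 4, 5]
Entering loop: for item, elem in zip(arr, seq):

After execution: result = 116
116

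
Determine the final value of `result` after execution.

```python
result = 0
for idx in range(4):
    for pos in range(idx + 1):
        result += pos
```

Let's trace through this code step by step.

Initialize: result = 0
Entering loop: for idx in range(4):

After execution: result = 10
10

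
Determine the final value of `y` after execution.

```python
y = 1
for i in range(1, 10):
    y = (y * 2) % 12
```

Let's trace through this code step by step.

Initialize: y = 1
Entering loop: for i in range(1, 10):

After execution: y = 8
8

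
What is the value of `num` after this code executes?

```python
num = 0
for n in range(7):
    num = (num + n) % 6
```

Let's trace through this code step by step.

Initialize: num = 0
Entering loop: for n in range(7):

After execution: num = 3
3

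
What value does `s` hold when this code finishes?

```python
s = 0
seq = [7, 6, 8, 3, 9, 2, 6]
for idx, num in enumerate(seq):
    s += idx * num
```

Let's trace through this code step by step.

Initialize: s = 0
Initialize: seq = [7, 6, 8, 3, 9, 2, 6]
Entering loop: for idx, num in enumerate(seq):

After execution: s = 113
113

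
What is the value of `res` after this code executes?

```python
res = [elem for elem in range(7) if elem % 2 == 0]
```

Let's trace through this code step by step.

Initialize: res = [elem for elem in range(7) if elem % 2 == 0]

After execution: res = [0, 2, 4, 6]
[0, 2, 4, 6]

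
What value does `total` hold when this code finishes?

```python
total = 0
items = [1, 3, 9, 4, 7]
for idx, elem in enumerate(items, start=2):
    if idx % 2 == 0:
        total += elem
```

Let's trace through this code step by step.

Initialize: total = 0
Initialize: items = [1, 3, 9, 4, 7]
Entering loop: for idx, elem in enumerate(items, start=2):

After execution: total = 17
17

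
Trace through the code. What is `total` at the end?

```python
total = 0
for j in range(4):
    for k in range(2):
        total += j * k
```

Let's trace through this code step by step.

Initialize: total = 0
Entering loop: for j in range(4):

After execution: total = 6
6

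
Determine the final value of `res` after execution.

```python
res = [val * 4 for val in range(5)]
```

Let's trace through this code step by step.

Initialize: res = [val * 4 for val in range(5)]

After execution: res = [0, 4, 8, 12, 16]
[0, 4, 8, 12, 16]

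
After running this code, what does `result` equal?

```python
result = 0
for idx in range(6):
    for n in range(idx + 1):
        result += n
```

Let's trace through this code step by step.

Initialize: result = 0
Entering loop: for idx in range(6):

After execution: result = 35
35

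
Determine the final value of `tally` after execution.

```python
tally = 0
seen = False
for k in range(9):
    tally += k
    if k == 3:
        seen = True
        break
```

Let's trace through this code step by step.

Initialize: tally = 0
Initialize: seen = False
Entering loop: for k in range(9):

After execution: tally = 6
6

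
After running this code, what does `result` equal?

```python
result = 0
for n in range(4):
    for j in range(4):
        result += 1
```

Let's trace through this code step by step.

Initialize: result = 0
Entering loop: for n in range(4):

After execution: result = 16
16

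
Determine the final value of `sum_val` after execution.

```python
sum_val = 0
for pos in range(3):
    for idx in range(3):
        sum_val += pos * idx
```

Let's trace through this code step by step.

Initialize: sum_val = 0
Entering loop: for pos in range(3):

After execution: sum_val = 9
9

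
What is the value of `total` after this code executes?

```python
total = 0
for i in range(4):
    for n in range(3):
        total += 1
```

Let's trace through this code step by step.

Initialize: total = 0
Entering loop: for i in range(4):

After execution: total = 12
12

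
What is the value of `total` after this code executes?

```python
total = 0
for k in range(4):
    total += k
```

Let's trace through this code step by step.

Initialize: total = 0
Entering loop: for k in range(4):

After execution: total = 6
6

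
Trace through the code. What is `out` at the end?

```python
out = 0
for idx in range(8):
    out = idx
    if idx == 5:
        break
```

Let's trace through this code step by step.

Initialize: out = 0
Entering loop: for idx in range(8):

After execution: out = 5
5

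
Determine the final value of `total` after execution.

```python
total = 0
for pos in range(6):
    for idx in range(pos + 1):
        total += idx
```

Let's trace through this code step by step.

Initialize: total = 0
Entering loop: for pos in range(6):

After execution: total = 35
35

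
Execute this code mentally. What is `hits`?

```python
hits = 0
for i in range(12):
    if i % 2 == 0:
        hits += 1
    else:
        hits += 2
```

Let's trace through this code step by step.

Initialize: hits = 0
Entering loop: for i in range(12):

After execution: hits = 18
18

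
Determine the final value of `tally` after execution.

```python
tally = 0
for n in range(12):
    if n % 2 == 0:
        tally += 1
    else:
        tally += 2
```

Let's trace through this code step by step.

Initialize: tally = 0
Entering loop: for n in range(12):

After execution: tally = 18
18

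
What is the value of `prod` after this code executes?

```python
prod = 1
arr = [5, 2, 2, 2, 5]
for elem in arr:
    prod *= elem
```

Let's trace through this code step by step.

Initialize: prod = 1
Initialize: arr = [5, 2, 2, 2, 5]
Entering loop: for elem in arr:

After execution: prod = 200
200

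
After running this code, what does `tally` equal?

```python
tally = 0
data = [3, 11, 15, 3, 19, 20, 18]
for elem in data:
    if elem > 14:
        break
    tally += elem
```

Let's trace through this code step by step.

Initialize: tally = 0
Initialize: data = [3, 11, 15, 3, 19, 20, 18]
Entering loop: for elem in data:

After execution: tally = 14
14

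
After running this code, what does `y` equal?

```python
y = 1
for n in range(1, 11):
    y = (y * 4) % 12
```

Let's trace through this code step by step.

Initialize: y = 1
Entering loop: for n in range(1, 11):

After execution: y = 4
4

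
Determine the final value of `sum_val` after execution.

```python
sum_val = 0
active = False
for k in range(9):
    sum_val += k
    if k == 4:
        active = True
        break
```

Let's trace through this code step by step.

Initialize: sum_val = 0
Initialize: active = False
Entering loop: for k in range(9):

After execution: sum_val = 10
10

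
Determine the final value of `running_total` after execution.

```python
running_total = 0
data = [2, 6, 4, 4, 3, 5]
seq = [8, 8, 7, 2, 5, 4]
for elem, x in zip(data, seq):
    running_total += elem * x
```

Let's trace through this code step by step.

Initialize: running_total = 0
Initialize: data = [2, 6, 4, 4, 3, 5]
Initialize: seq = [8, 8, 7, 2, 5, 4]
Entering loop: for elem, x in zip(data, seq):

After execution: running_total = 135
135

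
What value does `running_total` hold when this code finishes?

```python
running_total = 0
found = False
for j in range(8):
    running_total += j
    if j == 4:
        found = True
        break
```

Let's trace through this code step by step.

Initialize: running_total = 0
Initialize: found = False
Entering loop: for j in range(8):

After execution: running_total = 10
10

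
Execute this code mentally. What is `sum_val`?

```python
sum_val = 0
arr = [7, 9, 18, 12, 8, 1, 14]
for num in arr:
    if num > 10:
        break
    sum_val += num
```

Let's trace through this code step by step.

Initialize: sum_val = 0
Initialize: arr = [7, 9, 18, 12, 8, 1, 14]
Entering loop: for num in arr:

After execution: sum_val = 16
16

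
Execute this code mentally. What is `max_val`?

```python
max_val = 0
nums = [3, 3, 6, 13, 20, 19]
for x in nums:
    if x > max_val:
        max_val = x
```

Let's trace through this code step by step.

Initialize: max_val = 0
Initialize: nums = [3, 3, 6, 13, 20, 19]
Entering loop: for x in nums:

After execution: max_val = 20
20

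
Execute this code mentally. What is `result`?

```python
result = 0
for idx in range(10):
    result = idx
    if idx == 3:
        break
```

Let's trace through this code step by step.

Initialize: result = 0
Entering loop: for idx in range(10):

After execution: result = 3
3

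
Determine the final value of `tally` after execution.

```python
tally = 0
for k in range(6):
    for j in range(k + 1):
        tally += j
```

Let's trace through this code step by step.

Initialize: tally = 0
Entering loop: for k in range(6):

After execution: tally = 35
35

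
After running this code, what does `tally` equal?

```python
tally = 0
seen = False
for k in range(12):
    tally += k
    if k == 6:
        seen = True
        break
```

Let's trace through this code step by step.

Initialize: tally = 0
Initialize: seen = False
Entering loop: for k in range(12):

After execution: tally = 21
21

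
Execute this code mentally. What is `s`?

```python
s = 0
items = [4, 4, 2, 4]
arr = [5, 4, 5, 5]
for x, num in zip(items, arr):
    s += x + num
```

Let's trace through this code step by step.

Initialize: s = 0
Initialize: items = [4, 4, 2, 4]
Initialize: arr = [5, 4, 5, 5]
Entering loop: for x, num in zip(items, arr):

After execution: s = 33
33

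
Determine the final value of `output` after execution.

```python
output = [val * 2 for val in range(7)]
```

Let's trace through this code step by step.

Initialize: output = [val * 2 for val in range(7)]

After execution: output = [0, 2, 4, 6, 8, 10, 12]
[0, 2, 4, 6, 8, 10, 12]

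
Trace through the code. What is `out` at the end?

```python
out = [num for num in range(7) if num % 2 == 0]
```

Let's trace through this code step by step.

Initialize: out = [num for num in range(7) if num % 2 == 0]

After execution: out = [0, 2, 4, 6]
[0, 2, 4, 6]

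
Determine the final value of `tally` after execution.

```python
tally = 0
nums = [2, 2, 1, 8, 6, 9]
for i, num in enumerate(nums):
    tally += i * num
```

Let's trace through this code step by step.

Initialize: tally = 0
Initialize: nums = [2, 2, 1, 8, 6, 9]
Entering loop: for i, num in enumerate(nums):

After execution: tally = 97
97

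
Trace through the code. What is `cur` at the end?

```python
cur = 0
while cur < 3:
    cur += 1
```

Let's trace through this code step by step.

Initialize: cur = 0
Entering loop: while cur < 3:

After execution: cur = 3
3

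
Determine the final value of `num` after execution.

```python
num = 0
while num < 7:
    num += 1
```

Let's trace through this code step by step.

Initialize: num = 0
Entering loop: while num < 7:

After execution: num = 7
7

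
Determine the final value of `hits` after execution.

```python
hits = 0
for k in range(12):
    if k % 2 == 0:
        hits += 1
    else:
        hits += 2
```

Let's trace through this code step by step.

Initialize: hits = 0
Entering loop: for k in range(12):

After execution: hits = 18
18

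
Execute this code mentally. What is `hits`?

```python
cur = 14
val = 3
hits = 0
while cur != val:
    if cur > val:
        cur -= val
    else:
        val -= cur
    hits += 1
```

Let's trace through this code step by step.

Initialize: cur = 14
Initialize: val = 3
Initialize: hits = 0
Entering loop: while cur != val:

After execution: hits = 6
6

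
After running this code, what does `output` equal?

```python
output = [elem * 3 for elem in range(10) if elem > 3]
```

Let's trace through this code step by step.

Initialize: output = [elem * 3 for elem in range(10) if elem > 3]

After execution: output = [12, 15, 18, 21, 24, 27]
[12, 15, 18, 21, 24, 27]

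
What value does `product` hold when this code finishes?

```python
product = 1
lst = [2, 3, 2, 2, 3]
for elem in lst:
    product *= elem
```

Let's trace through this code step by step.

Initialize: product = 1
Initialize: lst = [2, 3, 2, 2, 3]
Entering loop: for elem in lst:

After execution: product = 72
72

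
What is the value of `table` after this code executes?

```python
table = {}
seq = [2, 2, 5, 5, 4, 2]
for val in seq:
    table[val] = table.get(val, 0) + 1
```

Let's trace through this code step by step.

Initialize: table = {}
Initialize: seq = [2, 2, 5, 5, 4, 2]
Entering loop: for val in seq:

After execution: table = {2: 3, 5: 2, 4: 1}
{2: 3, 5: 2, 4: 1}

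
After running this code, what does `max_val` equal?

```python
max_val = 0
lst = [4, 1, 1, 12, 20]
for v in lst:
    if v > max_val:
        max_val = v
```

Let's trace through this code step by step.

Initialize: max_val = 0
Initialize: lst = [4, 1, 1, 12, 20]
Entering loop: for v in lst:

After execution: max_val = 20
20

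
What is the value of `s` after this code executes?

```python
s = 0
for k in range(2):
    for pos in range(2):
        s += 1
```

Let's trace through this code step by step.

Initialize: s = 0
Entering loop: for k in range(2):

After execution: s = 4
4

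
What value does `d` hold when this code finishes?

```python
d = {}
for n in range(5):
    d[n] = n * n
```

Let's trace through this code step by step.

Initialize: d = {}
Entering loop: for n in range(5):

After execution: d = {0: 0, 1: 1, 2: 4, 3: 9, 4: 16}
{0: 0, 1: 1, 2: 4, 3: 9, 4: 16}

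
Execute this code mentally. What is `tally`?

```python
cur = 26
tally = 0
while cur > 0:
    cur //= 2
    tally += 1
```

Let's trace through this code step by step.

Initialize: cur = 26
Initialize: tally = 0
Entering loop: while cur > 0:

After execution: tally = 5
5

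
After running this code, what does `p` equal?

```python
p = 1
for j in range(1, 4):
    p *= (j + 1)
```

Let's trace through this code step by step.

Initialize: p = 1
Entering loop: for j in range(1, 4):

After execution: p = 24
24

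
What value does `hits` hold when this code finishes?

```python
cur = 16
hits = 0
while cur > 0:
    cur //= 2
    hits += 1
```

Let's trace through this code step by step.

Initialize: cur = 16
Initialize: hits = 0
Entering loop: while cur > 0:

After execution: hits = 5
5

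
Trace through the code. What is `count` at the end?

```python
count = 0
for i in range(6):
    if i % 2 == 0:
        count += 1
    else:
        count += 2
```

Let's trace through this code step by step.

Initialize: count = 0
Entering loop: for i in range(6):

After execution: count = 9
9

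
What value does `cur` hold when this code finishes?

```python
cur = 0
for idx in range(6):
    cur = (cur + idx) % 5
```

Let's trace through this code step by step.

Initialize: cur = 0
Entering loop: for idx in range(6):

After execution: cur = 0
0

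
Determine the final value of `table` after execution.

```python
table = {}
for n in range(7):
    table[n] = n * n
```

Let's trace through this code step by step.

Initialize: table = {}
Entering loop: for n in range(7):

After execution: table = {0: 0, 1: 1, 2: 4, 3: 9, 4: 16, 5: 25, 6: 36}
{0: 0, 1: 1, 2: 4, 3: 9, 4: 16, 5: 25, 6: 36}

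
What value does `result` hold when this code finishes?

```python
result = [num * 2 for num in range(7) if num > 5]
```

Let's trace through this code step by step.

Initialize: result = [num * 2 for num in range(7) if num > 5]

After execution: result = [12]
[12]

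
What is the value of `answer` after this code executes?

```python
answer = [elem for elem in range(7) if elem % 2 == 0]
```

Let's trace through this code step by step.

Initialize: answer = [elem for elem in range(7) if elem % 2 == 0]

After execution: answer = [0, 2, 4, 6]
[0, 2, 4, 6]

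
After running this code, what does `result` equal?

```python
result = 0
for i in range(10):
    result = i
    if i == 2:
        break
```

Let's trace through this code step by step.

Initialize: result = 0
Entering loop: for i in range(10):

After execution: result = 2
2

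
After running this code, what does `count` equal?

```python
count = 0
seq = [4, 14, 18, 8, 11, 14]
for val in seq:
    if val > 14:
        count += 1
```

Let's trace through this code step by step.

Initialize: count = 0
Initialize: seq = [4, 14, 18, 8, 11, 14]
Entering loop: for val in seq:

After execution: count = 1
1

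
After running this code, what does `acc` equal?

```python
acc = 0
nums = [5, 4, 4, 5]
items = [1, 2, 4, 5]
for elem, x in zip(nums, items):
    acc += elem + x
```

Let's trace through this code step by step.

Initialize: acc = 0
Initialize: nums = [5, 4, 4, 5]
Initialize: items = [1, 2, 4, 5]
Entering loop: for elem, x in zip(nums, items):

After execution: acc = 30
30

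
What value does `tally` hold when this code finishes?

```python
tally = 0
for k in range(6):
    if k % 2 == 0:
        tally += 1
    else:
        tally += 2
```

Let's trace through this code step by step.

Initialize: tally = 0
Entering loop: for k in range(6):

After execution: tally = 9
9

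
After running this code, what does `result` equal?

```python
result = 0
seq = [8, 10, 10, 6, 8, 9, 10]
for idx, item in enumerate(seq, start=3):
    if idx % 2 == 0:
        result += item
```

Let's trace through this code step by step.

Initialize: result = 0
Initialize: seq = [8, 10, 10, 6, 8, 9, 10]
Entering loop: for idx, item in enumerate(seq, start=3):

After execution: result = 25
25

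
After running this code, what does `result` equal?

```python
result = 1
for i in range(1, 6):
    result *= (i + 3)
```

Let's trace through this code step by step.

Initialize: result = 1
Entering loop: for i in range(1, 6):

After execution: result = 6720
6720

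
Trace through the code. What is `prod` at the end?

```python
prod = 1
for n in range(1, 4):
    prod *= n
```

Let's trace through this code step by step.

Initialize: prod = 1
Entering loop: for n in range(1, 4):

After execution: prod = 6
6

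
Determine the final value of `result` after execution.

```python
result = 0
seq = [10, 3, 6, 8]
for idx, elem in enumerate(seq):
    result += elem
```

Let's trace through this code step by step.

Initialize: result = 0
Initialize: seq = [10, 3, 6, 8]
Entering loop: for idx, elem in enumerate(seq):

After execution: result = 27
27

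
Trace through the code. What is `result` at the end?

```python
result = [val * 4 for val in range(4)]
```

Let's trace through this code step by step.

Initialize: result = [val * 4 for val in range(4)]

After execution: result = [0, 4, 8, 12]
[0, 4, 8, 12]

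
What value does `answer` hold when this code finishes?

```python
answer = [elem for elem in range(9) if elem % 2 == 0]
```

Let's trace through this code step by step.

Initialize: answer = [elem for elem in range(9) if elem % 2 == 0]

After execution: answer = [0, 2, 4, 6, 8]
[0, 2, 4, 6, 8]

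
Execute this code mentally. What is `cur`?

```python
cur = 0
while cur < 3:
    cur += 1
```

Let's trace through this code step by step.

Initialize: cur = 0
Entering loop: while cur < 3:

After execution: cur = 3
3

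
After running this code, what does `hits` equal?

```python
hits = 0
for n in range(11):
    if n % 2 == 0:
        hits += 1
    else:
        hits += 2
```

Let's trace through this code step by step.

Initialize: hits = 0
Entering loop: for n in range(11):

After execution: hits = 16
16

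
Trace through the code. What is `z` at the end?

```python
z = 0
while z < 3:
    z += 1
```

Let's trace through this code step by step.

Initialize: z = 0
Entering loop: while z < 3:

After execution: z = 3
3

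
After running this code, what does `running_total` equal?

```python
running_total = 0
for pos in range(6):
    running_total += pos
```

Let's trace through this code step by step.

Initialize: running_total = 0
Entering loop: for pos in range(6):

After execution: running_total = 15
15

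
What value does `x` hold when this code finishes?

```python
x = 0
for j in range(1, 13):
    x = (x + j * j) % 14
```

Let's trace through this code step by step.

Initialize: x = 0
Entering loop: for j in range(1, 13):

After execution: x = 6
6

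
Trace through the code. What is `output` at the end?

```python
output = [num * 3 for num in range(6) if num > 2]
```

Let's trace through this code step by step.

Initialize: output = [num * 3 for num in range(6) if num > 2]

After execution: output = [9, 12, 15]
[9, 12, 15]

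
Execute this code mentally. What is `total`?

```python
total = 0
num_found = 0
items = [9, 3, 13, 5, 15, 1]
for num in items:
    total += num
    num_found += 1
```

Let's trace through this code step by step.

Initialize: total = 0
Initialize: num_found = 0
Initialize: items = [9, 3, 13, 5, 15, 1]
Entering loop: for num in items:

After execution: total = 46
46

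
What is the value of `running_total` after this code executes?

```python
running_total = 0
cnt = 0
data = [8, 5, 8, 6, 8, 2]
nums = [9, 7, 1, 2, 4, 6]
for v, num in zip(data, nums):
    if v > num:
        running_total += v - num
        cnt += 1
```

Let's trace through this code step by step.

Initialize: running_total = 0
Initialize: cnt = 0
Initialize: data = [8, 5, 8, 6, 8, 2]
Initialize: nums = [9, 7, 1, 2, 4, 6]
Entering loop: for v, num in zip(data, nums):

After execution: running_total = 15
15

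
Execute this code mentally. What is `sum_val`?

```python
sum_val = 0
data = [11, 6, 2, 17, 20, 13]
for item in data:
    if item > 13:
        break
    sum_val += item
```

Let's trace through this code step by step.

Initialize: sum_val = 0
Initialize: data = [11, 6, 2, 17, 20, 13]
Entering loop: for item in data:

After execution: sum_val = 19
19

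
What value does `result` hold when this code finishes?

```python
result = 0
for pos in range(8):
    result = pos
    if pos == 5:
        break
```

Let's trace through this code step by step.

Initialize: result = 0
Entering loop: for pos in range(8):

After execution: result = 5
5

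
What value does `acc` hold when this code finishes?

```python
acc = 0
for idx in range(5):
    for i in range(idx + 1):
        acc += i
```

Let's trace through this code step by step.

Initialize: acc = 0
Entering loop: for idx in range(5):

After execution: acc = 20
20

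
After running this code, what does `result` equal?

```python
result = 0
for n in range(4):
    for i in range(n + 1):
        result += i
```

Let's trace through this code step by step.

Initialize: result = 0
Entering loop: for n in range(4):

After execution: result = 10
10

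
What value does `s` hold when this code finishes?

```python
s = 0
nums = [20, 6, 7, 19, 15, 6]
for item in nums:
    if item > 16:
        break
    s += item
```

Let's trace through this code step by step.

Initialize: s = 0
Initialize: nums = [20, 6, 7, 19, 15, 6]
Entering loop: for item in nums:

After execution: s = 0
0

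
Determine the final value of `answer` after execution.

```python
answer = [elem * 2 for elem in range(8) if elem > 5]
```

Let's trace through this code step by step.

Initialize: answer = [elem * 2 for elem in range(8) if elem > 5]

After execution: answer = [12, 14]
[12, 14]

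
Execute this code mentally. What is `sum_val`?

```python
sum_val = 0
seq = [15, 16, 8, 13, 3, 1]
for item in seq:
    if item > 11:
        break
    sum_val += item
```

Let's trace through this code step by step.

Initialize: sum_val = 0
Initialize: seq = [15, 16, 8, 13, 3, 1]
Entering loop: for item in seq:

After execution: sum_val = 0
0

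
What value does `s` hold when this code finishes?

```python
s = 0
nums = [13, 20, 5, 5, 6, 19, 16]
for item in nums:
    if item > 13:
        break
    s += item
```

Let's trace through this code step by step.

Initialize: s = 0
Initialize: nums = [13, 20, 5, 5, 6, 19, 16]
Entering loop: for item in nums:

After execution: s = 13
13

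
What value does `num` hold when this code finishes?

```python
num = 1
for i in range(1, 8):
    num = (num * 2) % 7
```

Let's trace through this code step by step.

Initialize: num = 1
Entering loop: for i in range(1, 8):

After execution: num = 2
2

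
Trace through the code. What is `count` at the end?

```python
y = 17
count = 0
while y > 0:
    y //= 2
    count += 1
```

Let's trace through this code step by step.

Initialize: y = 17
Initialize: count = 0
Entering loop: while y > 0:

After execution: count = 5
5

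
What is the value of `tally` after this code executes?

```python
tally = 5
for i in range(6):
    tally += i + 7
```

Let's trace through this code step by step.

Initialize: tally = 5
Entering loop: for i in range(6):

After execution: tally = 62
62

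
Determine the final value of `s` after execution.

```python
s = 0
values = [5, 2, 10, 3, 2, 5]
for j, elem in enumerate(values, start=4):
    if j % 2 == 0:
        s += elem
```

Let's trace through this code step by step.

Initialize: s = 0
Initialize: values = [5, 2, 10, 3, 2, 5]
Entering loop: for j, elem in enumerate(values, start=4):

After execution: s = 17
17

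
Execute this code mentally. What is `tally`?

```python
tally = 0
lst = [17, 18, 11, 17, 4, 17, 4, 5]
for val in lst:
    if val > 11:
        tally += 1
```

Let's trace through this code step by step.

Initialize: tally = 0
Initialize: lst = [17, 18, 11, 17, 4, 17, 4, 5]
Entering loop: for val in lst:

After execution: tally = 4
4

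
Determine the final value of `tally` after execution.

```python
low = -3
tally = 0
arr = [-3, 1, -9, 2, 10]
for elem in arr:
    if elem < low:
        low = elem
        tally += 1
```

Let's trace through this code step by step.

Initialize: low = -3
Initialize: tally = 0
Initialize: arr = [-3, 1, -9, 2, 10]
Entering loop: for elem in arr:

After execution: tally = 1
1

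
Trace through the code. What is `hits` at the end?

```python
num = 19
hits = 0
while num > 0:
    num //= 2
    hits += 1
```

Let's trace through this code step by step.

Initialize: num = 19
Initialize: hits = 0
Entering loop: while num > 0:

After execution: hits = 5
5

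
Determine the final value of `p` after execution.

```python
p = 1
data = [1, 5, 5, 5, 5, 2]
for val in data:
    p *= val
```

Let's trace through this code step by step.

Initialize: p = 1
Initialize: data = [1, 5, 5, 5, 5, 2]
Entering loop: for val in data:

After execution: p = 1250
1250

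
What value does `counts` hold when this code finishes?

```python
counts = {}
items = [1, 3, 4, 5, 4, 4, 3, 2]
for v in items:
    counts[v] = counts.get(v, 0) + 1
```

Let's trace through this code step by step.

Initialize: counts = {}
Initialize: items = [1, 3, 4, 5, 4, 4, 3, 2]
Entering loop: for v in items:

After execution: counts = {1: 1, 3: 2, 4: 3, 5: 1, 2: 1}
{1: 1, 3: 2, 4: 3, 5: 1, 2: 1}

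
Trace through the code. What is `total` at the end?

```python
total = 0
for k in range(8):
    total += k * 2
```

Let's trace through this code step by step.

Initialize: total = 0
Entering loop: for k in range(8):

After execution: total = 56
56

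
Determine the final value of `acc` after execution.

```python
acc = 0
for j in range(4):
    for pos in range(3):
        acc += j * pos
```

Let's trace through this code step by step.

Initialize: acc = 0
Entering loop: for j in range(4):

After execution: acc = 18
18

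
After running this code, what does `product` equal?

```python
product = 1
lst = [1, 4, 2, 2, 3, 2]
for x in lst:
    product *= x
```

Let's trace through this code step by step.

Initialize: product = 1
Initialize: lst = [1, 4, 2, 2, 3, 2]
Entering loop: for x in lst:

After execution: product = 96
96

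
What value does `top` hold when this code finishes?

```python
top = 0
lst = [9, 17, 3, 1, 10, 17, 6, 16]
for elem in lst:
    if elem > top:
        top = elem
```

Let's trace through this code step by step.

Initialize: top = 0
Initialize: lst = [9, 17, 3, 1, 10, 17, 6, 16]
Entering loop: for elem in lst:

After execution: top = 17
17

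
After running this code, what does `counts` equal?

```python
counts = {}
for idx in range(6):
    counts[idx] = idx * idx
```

Let's trace through this code step by step.

Initialize: counts = {}
Entering loop: for idx in range(6):

After execution: counts = {0: 0, 1: 1, 2: 4, 3: 9, 4: 16, 5: 25}
{0: 0, 1: 1, 2: 4, 3: 9, 4: 16, 5: 25}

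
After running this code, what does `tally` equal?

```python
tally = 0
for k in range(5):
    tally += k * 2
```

Let's trace through this code step by step.

Initialize: tally = 0
Entering loop: for k in range(5):

After execution: tally = 20
20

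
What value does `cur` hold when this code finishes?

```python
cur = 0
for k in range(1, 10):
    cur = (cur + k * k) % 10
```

Let's trace through this code step by step.

Initialize: cur = 0
Entering loop: for k in range(1, 10):

After execution: cur = 5
5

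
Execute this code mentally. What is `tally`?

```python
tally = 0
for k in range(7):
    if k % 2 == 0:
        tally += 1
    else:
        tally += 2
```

Let's trace through this code step by step.

Initialize: tally = 0
Entering loop: for k in range(7):

After execution: tally = 10
10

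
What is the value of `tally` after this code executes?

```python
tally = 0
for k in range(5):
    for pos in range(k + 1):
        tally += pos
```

Let's trace through this code step by step.

Initialize: tally = 0
Entering loop: for k in range(5):

After execution: tally = 20
20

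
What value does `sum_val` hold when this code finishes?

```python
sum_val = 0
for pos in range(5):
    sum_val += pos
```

Let's trace through this code step by step.

Initialize: sum_val = 0
Entering loop: for pos in range(5):

After execution: sum_val = 10
10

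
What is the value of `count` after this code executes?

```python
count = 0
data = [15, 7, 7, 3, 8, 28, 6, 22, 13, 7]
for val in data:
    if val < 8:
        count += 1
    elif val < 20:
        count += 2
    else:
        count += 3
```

Let's trace through this code step by step.

Initialize: count = 0
Initialize: data = [15, 7, 7, 3, 8, 28, 6, 22, 13, 7]
Entering loop: for val in data:

After execution: count = 17
17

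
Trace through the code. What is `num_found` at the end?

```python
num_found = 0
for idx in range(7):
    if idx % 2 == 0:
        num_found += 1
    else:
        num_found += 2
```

Let's trace through this code step by step.

Initialize: num_found = 0
Entering loop: for idx in range(7):

After execution: num_found = 10
10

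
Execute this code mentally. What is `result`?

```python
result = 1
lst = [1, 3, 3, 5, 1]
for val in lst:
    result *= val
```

Let's trace through this code step by step.

Initialize: result = 1
Initialize: lst = [1, 3, 3, 5, 1]
Entering loop: for val in lst:

After execution: result = 45
45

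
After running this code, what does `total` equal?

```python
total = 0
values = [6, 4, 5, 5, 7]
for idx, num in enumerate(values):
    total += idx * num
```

Let's trace through this code step by step.

Initialize: total = 0
Initialize: values = [6, 4, 5, 5, 7]
Entering loop: for idx, num in enumerate(values):

After execution: total = 57
57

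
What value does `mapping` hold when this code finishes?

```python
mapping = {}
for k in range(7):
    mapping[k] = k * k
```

Let's trace through this code step by step.

Initialize: mapping = {}
Entering loop: for k in range(7):

After execution: mapping = {0: 0, 1: 1, 2: 4, 3: 9, 4: 16, 5: 25, 6: 36}
{0: 0, 1: 1, 2: 4, 3: 9, 4: 16, 5: 25, 6: 36}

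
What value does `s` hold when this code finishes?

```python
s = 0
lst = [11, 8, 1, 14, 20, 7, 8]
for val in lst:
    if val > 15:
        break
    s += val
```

Let's trace through this code step by step.

Initialize: s = 0
Initialize: lst = [11, 8, 1, 14, 20, 7, 8]
Entering loop: for val in lst:

After execution: s = 34
34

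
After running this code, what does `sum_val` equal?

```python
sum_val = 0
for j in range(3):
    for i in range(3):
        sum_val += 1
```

Let's trace through this code step by step.

Initialize: sum_val = 0
Entering loop: for j in range(3):

After execution: sum_val = 9
9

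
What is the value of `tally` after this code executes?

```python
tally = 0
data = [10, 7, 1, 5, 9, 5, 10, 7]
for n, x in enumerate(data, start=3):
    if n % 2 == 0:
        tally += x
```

Let's trace through this code step by step.

Initialize: tally = 0
Initialize: data = [10, 7, 1, 5, 9, 5, 10, 7]
Entering loop: for n, x in enumerate(data, start=3):

After execution: tally = 24
24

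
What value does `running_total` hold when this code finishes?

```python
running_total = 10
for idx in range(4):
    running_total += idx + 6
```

Let's trace through this code step by step.

Initialize: running_total = 10
Entering loop: for idx in range(4):

After execution: running_total = 40
40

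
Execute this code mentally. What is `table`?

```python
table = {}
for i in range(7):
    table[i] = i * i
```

Let's trace through this code step by step.

Initialize: table = {}
Entering loop: for i in range(7):

After execution: table = {0: 0, 1: 1, 2: 4, 3: 9, 4: 16, 5: 25, 6: 36}
{0: 0, 1: 1, 2: 4, 3: 9, 4: 16, 5: 25, 6: 36}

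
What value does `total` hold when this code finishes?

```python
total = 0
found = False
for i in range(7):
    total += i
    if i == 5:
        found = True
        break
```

Let's trace through this code step by step.

Initialize: total = 0
Initialize: found = False
Entering loop: for i in range(7):

After execution: total = 15
15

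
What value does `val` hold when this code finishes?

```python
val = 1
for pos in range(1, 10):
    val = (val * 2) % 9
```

Let's trace through this code step by step.

Initialize: val = 1
Entering loop: for pos in range(1, 10):

After execution: val = 8
8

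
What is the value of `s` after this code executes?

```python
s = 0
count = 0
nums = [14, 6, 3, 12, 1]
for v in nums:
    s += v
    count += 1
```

Let's trace through this code step by step.

Initialize: s = 0
Initialize: count = 0
Initialize: nums = [14, 6, 3, 12, 1]
Entering loop: for v in nums:

After execution: s = 36
36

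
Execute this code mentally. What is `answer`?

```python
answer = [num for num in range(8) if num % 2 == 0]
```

Let's trace through this code step by step.

Initialize: answer = [num for num in range(8) if num % 2 == 0]

After execution: answer = [0, 2, 4, 6]
[0, 2, 4, 6]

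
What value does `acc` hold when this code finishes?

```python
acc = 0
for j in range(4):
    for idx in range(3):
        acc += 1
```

Let's trace through this code step by step.

Initialize: acc = 0
Entering loop: for j in range(4):

After execution: acc = 12
12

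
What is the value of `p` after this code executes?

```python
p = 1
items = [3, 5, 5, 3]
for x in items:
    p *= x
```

Let's trace through this code step by step.

Initialize: p = 1
Initialize: items = [3, 5, 5, 3]
Entering loop: for x in items:

After execution: p = 225
225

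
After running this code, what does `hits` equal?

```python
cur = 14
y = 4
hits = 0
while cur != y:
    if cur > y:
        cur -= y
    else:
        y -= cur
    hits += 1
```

Let's trace through this code step by step.

Initialize: cur = 14
Initialize: y = 4
Initialize: hits = 0
Entering loop: while cur != y:

After execution: hits = 4
4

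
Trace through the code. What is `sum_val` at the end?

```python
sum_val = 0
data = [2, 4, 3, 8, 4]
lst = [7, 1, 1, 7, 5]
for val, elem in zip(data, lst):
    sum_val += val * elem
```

Let's trace through this code step by step.

Initialize: sum_val = 0
Initialize: data = [2, 4, 3, 8, 4]
Initialize: lst = [7, 1, 1, 7, 5]
Entering loop: for val, elem in zip(data, lst):

After execution: sum_val = 97
97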